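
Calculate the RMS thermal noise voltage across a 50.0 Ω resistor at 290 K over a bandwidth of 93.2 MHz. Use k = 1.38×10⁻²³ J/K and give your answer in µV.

8.64 µV

V_n = √(4kTRB)
4kTRB = 4 × 1.38×10⁻²³ × 290 × 5.00×10¹ × 9.32×10⁷ = 7.46×10⁻¹¹ V²
V_n = √(7.46×10⁻¹¹) = 8.64×10⁻⁶ V = 8.64 µV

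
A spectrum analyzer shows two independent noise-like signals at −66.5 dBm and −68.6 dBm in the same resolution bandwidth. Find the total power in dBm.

−64.4 dBm

Convert to linear, add, convert back:
P₁ = 2.24×10⁻¹⁰ W, P₂ = 1.38×10⁻¹⁰ W
P_tot = 3.62×10⁻¹⁰ W → 10 log₁₀(P_tot / 10⁻³) = −64.4 dBm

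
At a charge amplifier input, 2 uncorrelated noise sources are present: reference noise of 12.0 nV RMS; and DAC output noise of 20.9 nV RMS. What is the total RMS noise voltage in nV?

24.1 nV

Uncorrelated sources add in power (mean-square): V_tot = √(ΣV_i²)
V_tot = √[(1.20×10⁻⁸)² + (2.09×10⁻⁸)²] = 2.41×10⁻⁸ V = 24.1 nV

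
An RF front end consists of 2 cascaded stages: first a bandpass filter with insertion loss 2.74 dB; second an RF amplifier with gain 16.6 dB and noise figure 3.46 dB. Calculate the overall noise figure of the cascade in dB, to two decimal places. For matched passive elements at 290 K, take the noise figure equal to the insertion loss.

6.20 dB

Convert to linear (a loss of L dB is a gain of −L dB): F_i = 10^(NF_i/10), G_i = 10^(G_i,dB/10)
  Stage 1: F_1 = 10^(2.74/10) = 1.879, G_1 = 10^(−2.74/10) = 0.5321
  Stage 2: F_2 = 10^(3.46/10) = 2.218, G_2 = 10^(16.6/10) = 45.71
Friis cascade:
  F = 1.879 + (2.218 − 1)/0.5321 = 4.169
NF = 10 log₁₀(4.169) = 6.20 dB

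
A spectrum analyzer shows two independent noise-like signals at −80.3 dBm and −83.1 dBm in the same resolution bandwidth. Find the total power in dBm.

−78.5 dBm

Convert to linear, add, convert back:
P₁ = 9.33×10⁻¹² W, P₂ = 4.90×10⁻¹² W
P_tot = 1.42×10⁻¹¹ W → 10 log₁₀(P_tot / 10⁻³) = −78.5 dBm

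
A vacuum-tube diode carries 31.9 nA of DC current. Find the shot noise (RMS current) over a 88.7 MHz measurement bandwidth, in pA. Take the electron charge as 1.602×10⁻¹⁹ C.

952 pA

I_n = √(2qI·B)
2qI·B = 2 × 1.602×10⁻¹⁹ × 3.19×10⁻⁸ × 8.87×10⁷ = 9.07×10⁻¹⁹ A²
I_n = √(9.07×10⁻¹⁹) = 9.52×10⁻¹⁰ A = 952 pA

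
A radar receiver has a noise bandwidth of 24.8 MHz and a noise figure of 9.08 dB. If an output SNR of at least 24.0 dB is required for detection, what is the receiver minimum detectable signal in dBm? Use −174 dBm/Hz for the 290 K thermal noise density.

−67.0 dBm

Sensitivity = −174 + 10 log₁₀(B) + NF + SNR_min
= −174 + 73.94 + 9.08 + 24.0
= −66.98 dBm → −67.0 dBm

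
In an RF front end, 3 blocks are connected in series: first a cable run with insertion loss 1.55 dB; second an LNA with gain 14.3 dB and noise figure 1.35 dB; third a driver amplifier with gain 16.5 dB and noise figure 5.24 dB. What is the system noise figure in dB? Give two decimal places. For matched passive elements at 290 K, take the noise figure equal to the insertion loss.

Convert to linear (a loss of L dB is a gain of −L dB): F_i = 10^(NF_i/10), G_i = 10^(G_i,dB/10)
  Stage 1: F_1 = 10^(1.55/10) = 1.429, G_1 = 10^(−1.55/10) = 0.6998
  Stage 2: F_2 = 10^(1.35/10) = 1.365, G_2 = 10^(14.3/10) = 26.92
  Stage 3: F_3 = 10^(5.24/10) = 3.342, G_3 = 10^(16.5/10) = 44.67
Friis cascade:
  F = 1.429 + (1.365 − 1)/0.6998 + (3.342 − 1)/18.84 = 2.074
NF = 10 log₁₀(2.074) = 3.17 dB

3.17 dB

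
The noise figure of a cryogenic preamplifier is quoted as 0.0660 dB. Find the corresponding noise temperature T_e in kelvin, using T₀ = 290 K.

F = 10^(0.0660/10) = 1.01531
T_e = (F − 1)·T₀ = (1.01531 − 1) × 290 = 4.44 K

4.44 K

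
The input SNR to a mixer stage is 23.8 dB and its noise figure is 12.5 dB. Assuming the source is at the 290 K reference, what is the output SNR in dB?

By definition F = SNR_in/SNR_out, so in dB: SNR_out = SNR_in − NF
SNR_out = 23.8 − 12.5 = 11.3 dB

11.3 dB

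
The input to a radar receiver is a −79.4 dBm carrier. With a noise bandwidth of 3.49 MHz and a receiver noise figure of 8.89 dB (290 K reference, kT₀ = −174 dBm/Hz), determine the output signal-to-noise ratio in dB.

Noise floor: N = −174 + 10 log₁₀(B) + NF
10 log₁₀(3.49×10⁶) = 65.43 dB
N = −174 + 65.43 + 8.89 = −99.68 dBm
SNR = P_sig − N = −79.4 − (−99.68) = 20.28 dB → 20.3 dB

20.3 dB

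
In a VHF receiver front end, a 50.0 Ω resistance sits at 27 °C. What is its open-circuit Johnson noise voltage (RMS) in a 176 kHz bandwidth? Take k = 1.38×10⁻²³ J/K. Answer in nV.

T = 27 °C + 273.15 = 300.15 K
V_n = √(4kTRB)
4kTRB = 4 × 1.38×10⁻²³ × 300.15 × 5.00×10¹ × 1.76×10⁵ = 1.46×10⁻¹³ V²
V_n = √(1.46×10⁻¹³) = 3.82×10⁻⁷ V = 382 nV

382 nV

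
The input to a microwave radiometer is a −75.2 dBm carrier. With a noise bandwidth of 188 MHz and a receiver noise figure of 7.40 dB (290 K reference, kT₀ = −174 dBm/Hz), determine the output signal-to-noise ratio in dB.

Noise floor: N = −174 + 10 log₁₀(B) + NF
10 log₁₀(1.88×10⁸) = 82.74 dB
N = −174 + 82.74 + 7.40 = −83.86 dBm
SNR = P_sig − N = −75.2 − (−83.86) = 8.66 dB → 8.7 dB

8.7 dB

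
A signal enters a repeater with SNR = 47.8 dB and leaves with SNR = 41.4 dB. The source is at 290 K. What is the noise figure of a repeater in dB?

6.4 dB

NF (dB) = SNR_in(dB) − SNR_out(dB) when the source is at T₀
NF = 47.8 − 41.4 = 6.4 dB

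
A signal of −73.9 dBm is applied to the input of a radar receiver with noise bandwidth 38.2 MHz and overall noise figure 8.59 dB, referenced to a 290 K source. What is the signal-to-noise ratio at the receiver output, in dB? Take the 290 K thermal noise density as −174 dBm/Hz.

Noise floor: N = −174 + 10 log₁₀(B) + NF
10 log₁₀(3.82×10⁷) = 75.82 dB
N = −174 + 75.82 + 8.59 = −89.59 dBm
SNR = P_sig − N = −73.9 − (−89.59) = 15.69 dB → 15.7 dB

15.7 dB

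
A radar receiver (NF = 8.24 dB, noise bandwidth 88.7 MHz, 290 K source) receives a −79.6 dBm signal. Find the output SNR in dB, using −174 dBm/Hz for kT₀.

Noise floor: N = −174 + 10 log₁₀(B) + NF
10 log₁₀(8.87×10⁷) = 79.48 dB
N = −174 + 79.48 + 8.24 = −86.28 dBm
SNR = P_sig − N = −79.6 − (−86.28) = 6.68 dB → 6.7 dB

6.7 dB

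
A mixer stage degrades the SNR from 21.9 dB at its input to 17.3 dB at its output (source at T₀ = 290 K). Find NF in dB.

4.6 dB

NF (dB) = SNR_in(dB) − SNR_out(dB) when the source is at T₀
NF = 21.9 − 17.3 = 4.6 dB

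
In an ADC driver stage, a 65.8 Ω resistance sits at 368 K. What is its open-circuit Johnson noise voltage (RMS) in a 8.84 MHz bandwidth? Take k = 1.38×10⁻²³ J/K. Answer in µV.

V_n = √(4kTRB)
4kTRB = 4 × 1.38×10⁻²³ × 368 × 6.58×10¹ × 8.84×10⁶ = 1.18×10⁻¹¹ V²
V_n = √(1.18×10⁻¹¹) = 3.44×10⁻⁶ V = 3.44 µV

3.44 µV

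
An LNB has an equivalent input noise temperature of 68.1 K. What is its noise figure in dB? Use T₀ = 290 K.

0.916 dB

F = 1 + T_e/T₀ = 1 + 68.1/290 = 1.23483
NF = 10 log₁₀(1.23483) = 0.916 dB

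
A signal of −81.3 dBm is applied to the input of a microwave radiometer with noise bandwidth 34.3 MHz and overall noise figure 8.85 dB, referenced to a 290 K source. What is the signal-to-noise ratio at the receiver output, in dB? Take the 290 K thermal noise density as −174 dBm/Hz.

Noise floor: N = −174 + 10 log₁₀(B) + NF
10 log₁₀(3.43×10⁷) = 75.35 dB
N = −174 + 75.35 + 8.85 = −89.80 dBm
SNR = P_sig − N = −81.3 − (−89.80) = 8.50 dB → 8.5 dB

8.5 dB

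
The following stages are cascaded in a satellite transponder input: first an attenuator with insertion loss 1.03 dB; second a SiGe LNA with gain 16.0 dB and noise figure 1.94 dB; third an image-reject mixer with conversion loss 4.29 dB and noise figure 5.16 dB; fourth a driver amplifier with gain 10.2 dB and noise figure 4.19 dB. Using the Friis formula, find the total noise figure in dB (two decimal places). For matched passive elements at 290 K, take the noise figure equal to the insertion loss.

Convert to linear (a loss of L dB is a gain of −L dB): F_i = 10^(NF_i/10), G_i = 10^(G_i,dB/10)
  Stage 1: F_1 = 10^(1.03/10) = 1.268, G_1 = 10^(−1.03/10) = 0.7889
  Stage 2: F_2 = 10^(1.94/10) = 1.563, G_2 = 10^(16.0/10) = 39.81
  Stage 3: F_3 = 10^(5.16/10) = 3.281, G_3 = 10^(−4.29/10) = 0.3724
  Stage 4: F_4 = 10^(4.19/10) = 2.624, G_4 = 10^(10.2/10) = 10.47
Friis cascade:
  F = 1.268 + (1.563 − 1)/0.7889 + (3.281 − 1)/31.41 + (2.624 − 1)/11.69 = 2.193
NF = 10 log₁₀(2.193) = 3.41 dB

3.41 dB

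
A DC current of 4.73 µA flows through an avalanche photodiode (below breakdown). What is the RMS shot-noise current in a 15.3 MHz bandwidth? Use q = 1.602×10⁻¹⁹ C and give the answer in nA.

I_n = √(2qI·B)
2qI·B = 2 × 1.602×10⁻¹⁹ × 4.73×10⁻⁶ × 1.53×10⁷ = 2.32×10⁻¹⁷ A²
I_n = √(2.32×10⁻¹⁷) = 4.82×10⁻⁹ A = 4.82 nA

4.82 nA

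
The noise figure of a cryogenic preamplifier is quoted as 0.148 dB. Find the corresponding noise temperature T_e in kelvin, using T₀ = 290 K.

10.1 K

F = 10^(0.148/10) = 1.03467
T_e = (F − 1)·T₀ = (1.03467 − 1) × 290 = 10.1 K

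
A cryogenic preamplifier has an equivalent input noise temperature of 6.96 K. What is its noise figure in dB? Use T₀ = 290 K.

0.103 dB

F = 1 + T_e/T₀ = 1 + 6.96/290 = 1.024
NF = 10 log₁₀(1.024) = 0.103 dB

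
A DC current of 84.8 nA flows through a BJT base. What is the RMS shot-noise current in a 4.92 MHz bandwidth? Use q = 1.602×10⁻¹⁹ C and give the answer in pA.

I_n = √(2qI·B)
2qI·B = 2 × 1.602×10⁻¹⁹ × 8.48×10⁻⁸ × 4.92×10⁶ = 1.34×10⁻¹⁹ A²
I_n = √(1.34×10⁻¹⁹) = 3.66×10⁻¹⁰ A = 366 pA

366 pA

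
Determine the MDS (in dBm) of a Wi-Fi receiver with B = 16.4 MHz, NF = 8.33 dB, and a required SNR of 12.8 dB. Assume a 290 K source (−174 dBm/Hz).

−80.7 dBm

Sensitivity = −174 + 10 log₁₀(B) + NF + SNR_min
= −174 + 72.15 + 8.33 + 12.8
= −80.72 dBm → −80.7 dBm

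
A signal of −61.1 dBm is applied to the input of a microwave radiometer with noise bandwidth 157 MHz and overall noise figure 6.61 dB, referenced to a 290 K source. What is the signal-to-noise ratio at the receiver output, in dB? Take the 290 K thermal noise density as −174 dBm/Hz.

24.3 dB

Noise floor: N = −174 + 10 log₁₀(B) + NF
10 log₁₀(1.57×10⁸) = 81.96 dB
N = −174 + 81.96 + 6.61 = −85.43 dBm
SNR = P_sig − N = −61.1 − (−85.43) = 24.33 dB → 24.3 dB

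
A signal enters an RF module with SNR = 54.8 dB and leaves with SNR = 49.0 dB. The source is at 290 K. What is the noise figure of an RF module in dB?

NF (dB) = SNR_in(dB) − SNR_out(dB) when the source is at T₀
NF = 54.8 − 49.0 = 5.8 dB

5.8 dB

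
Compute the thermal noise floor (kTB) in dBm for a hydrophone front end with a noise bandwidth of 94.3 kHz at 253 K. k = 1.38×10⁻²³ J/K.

−124.8 dBm

P_n = kTB = 1.38×10⁻²³ × 253 × 9.43×10⁴ = 3.29×10⁻¹⁶ W
In dBm: 10 log₁₀(3.29×10⁻¹⁶ / 10⁻³) = −124.8 dBm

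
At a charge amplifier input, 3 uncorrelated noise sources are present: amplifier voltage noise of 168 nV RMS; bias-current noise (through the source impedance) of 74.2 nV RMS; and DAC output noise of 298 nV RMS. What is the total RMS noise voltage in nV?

350 nV

Uncorrelated sources add in power (mean-square): V_tot = √(ΣV_i²)
V_tot = √[(1.68×10⁻⁷)² + (7.42×10⁻⁸)² + (2.98×10⁻⁷)²] = 3.50×10⁻⁷ V = 350 nV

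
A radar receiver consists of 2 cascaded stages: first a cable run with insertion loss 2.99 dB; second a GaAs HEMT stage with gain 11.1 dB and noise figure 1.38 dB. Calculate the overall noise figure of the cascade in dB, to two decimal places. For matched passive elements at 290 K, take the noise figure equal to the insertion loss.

Convert to linear (a loss of L dB is a gain of −L dB): F_i = 10^(NF_i/10), G_i = 10^(G_i,dB/10)
  Stage 1: F_1 = 10^(2.99/10) = 1.991, G_1 = 10^(−2.99/10) = 0.5023
  Stage 2: F_2 = 10^(1.38/10) = 1.374, G_2 = 10^(11.1/10) = 12.88
Friis cascade:
  F = 1.991 + (1.374 − 1)/0.5023 = 2.735
NF = 10 log₁₀(2.735) = 4.37 dB

4.37 dB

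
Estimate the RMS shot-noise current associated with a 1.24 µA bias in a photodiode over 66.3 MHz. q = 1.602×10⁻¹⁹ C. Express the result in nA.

I_n = √(2qI·B)
2qI·B = 2 × 1.602×10⁻¹⁹ × 1.24×10⁻⁶ × 6.63×10⁷ = 2.63×10⁻¹⁷ A²
I_n = √(2.63×10⁻¹⁷) = 5.13×10⁻⁹ A = 5.13 nA

5.13 nA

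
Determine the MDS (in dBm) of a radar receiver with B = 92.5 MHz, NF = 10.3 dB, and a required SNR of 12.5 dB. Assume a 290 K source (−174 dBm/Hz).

Sensitivity = −174 + 10 log₁₀(B) + NF + SNR_min
= −174 + 79.66 + 10.3 + 12.5
= −71.54 dBm → −71.5 dBm

−71.5 dBm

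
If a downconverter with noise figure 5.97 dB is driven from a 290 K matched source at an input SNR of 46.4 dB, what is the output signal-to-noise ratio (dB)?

40.43 dB

By definition F = SNR_in/SNR_out, so in dB: SNR_out = SNR_in − NF
SNR_out = 46.4 − 5.97 = 40.43 dB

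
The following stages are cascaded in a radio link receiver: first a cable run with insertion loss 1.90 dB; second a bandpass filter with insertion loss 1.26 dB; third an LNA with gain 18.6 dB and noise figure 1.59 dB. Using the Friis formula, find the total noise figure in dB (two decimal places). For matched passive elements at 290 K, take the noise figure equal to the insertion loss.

Convert to linear (a loss of L dB is a gain of −L dB): F_i = 10^(NF_i/10), G_i = 10^(G_i,dB/10)
  Stage 1: F_1 = 10^(1.90/10) = 1.549, G_1 = 10^(−1.90/10) = 0.6457
  Stage 2: F_2 = 10^(1.26/10) = 1.337, G_2 = 10^(−1.26/10) = 0.7482
  Stage 3: F_3 = 10^(1.59/10) = 1.442, G_3 = 10^(18.6/10) = 72.44
Friis cascade:
  F = 1.549 + (1.337 − 1)/0.6457 + (1.442 − 1)/0.4831 = 2.985
NF = 10 log₁₀(2.985) = 4.75 dB

4.75 dB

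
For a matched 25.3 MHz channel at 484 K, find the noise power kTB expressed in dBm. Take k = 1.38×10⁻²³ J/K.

−97.7 dBm

P_n = kTB = 1.38×10⁻²³ × 484 × 2.53×10⁷ = 1.69×10⁻¹³ W
In dBm: 10 log₁₀(1.69×10⁻¹³ / 10⁻³) = −97.7 dBm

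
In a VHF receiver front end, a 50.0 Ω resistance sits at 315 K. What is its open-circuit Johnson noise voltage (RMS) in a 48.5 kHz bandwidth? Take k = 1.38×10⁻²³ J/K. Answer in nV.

V_n = √(4kTRB)
4kTRB = 4 × 1.38×10⁻²³ × 315 × 5.00×10¹ × 4.85×10⁴ = 4.22×10⁻¹⁴ V²
V_n = √(4.22×10⁻¹⁴) = 2.05×10⁻⁷ V = 205 nV

205 nV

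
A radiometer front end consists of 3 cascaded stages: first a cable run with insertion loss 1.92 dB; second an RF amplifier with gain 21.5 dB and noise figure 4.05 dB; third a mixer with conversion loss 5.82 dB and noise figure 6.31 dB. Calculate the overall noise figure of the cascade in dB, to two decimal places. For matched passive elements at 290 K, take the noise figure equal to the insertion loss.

6.01 dB

Convert to linear (a loss of L dB is a gain of −L dB): F_i = 10^(NF_i/10), G_i = 10^(G_i,dB/10)
  Stage 1: F_1 = 10^(1.92/10) = 1.556, G_1 = 10^(−1.92/10) = 0.6427
  Stage 2: F_2 = 10^(4.05/10) = 2.541, G_2 = 10^(21.5/10) = 141.3
  Stage 3: F_3 = 10^(6.31/10) = 4.276, G_3 = 10^(−5.82/10) = 0.2618
Friis cascade:
  F = 1.556 + (2.541 − 1)/0.6427 + (4.276 − 1)/90.78 = 3.990
NF = 10 log₁₀(3.990) = 6.01 dB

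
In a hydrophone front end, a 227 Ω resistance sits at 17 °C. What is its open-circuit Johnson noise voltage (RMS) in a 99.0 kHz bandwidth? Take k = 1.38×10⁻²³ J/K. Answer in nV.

600 nV

T = 17 °C + 273.15 = 290.15 K
V_n = √(4kTRB)
4kTRB = 4 × 1.38×10⁻²³ × 290.15 × 2.27×10² × 9.90×10⁴ = 3.60×10⁻¹³ V²
V_n = √(3.60×10⁻¹³) = 6.00×10⁻⁷ V = 600 nV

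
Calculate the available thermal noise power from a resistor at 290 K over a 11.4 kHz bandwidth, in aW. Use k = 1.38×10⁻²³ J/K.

45.6 aW

P_n = kTB = 1.38×10⁻²³ × 290 × 1.14×10⁴ = 4.56×10⁻¹⁷ W = 45.6 aW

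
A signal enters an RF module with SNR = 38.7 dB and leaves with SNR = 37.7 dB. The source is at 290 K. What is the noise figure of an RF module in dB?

1.0 dB

NF (dB) = SNR_in(dB) − SNR_out(dB) when the source is at T₀
NF = 38.7 − 37.7 = 1.0 dB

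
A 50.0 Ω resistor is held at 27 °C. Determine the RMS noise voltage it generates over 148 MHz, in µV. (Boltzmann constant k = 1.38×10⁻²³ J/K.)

T = 27 °C + 273.15 = 300.15 K
V_n = √(4kTRB)
4kTRB = 4 × 1.38×10⁻²³ × 300.15 × 5.00×10¹ × 1.48×10⁸ = 1.23×10⁻¹⁰ V²
V_n = √(1.23×10⁻¹⁰) = 1.11×10⁻⁵ V = 11.1 µV

11.1 µV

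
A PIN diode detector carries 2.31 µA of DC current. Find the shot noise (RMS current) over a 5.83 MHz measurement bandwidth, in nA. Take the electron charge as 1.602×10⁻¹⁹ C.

I_n = √(2qI·B)
2qI·B = 2 × 1.602×10⁻¹⁹ × 2.31×10⁻⁶ × 5.83×10⁶ = 4.31×10⁻¹⁸ A²
I_n = √(4.31×10⁻¹⁸) = 2.08×10⁻⁹ A = 2.08 nA

2.08 nA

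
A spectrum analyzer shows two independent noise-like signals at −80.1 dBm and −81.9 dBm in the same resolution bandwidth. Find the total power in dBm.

−77.9 dBm

Convert to linear, add, convert back:
P₁ = 9.77×10⁻¹² W, P₂ = 6.46×10⁻¹² W
P_tot = 1.62×10⁻¹¹ W → 10 log₁₀(P_tot / 10⁻³) = −77.9 dBm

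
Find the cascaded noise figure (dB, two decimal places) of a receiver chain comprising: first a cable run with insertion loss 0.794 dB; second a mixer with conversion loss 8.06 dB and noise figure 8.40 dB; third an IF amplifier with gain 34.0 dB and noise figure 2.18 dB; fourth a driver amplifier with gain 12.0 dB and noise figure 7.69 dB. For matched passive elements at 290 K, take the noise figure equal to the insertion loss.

Convert to linear (a loss of L dB is a gain of −L dB): F_i = 10^(NF_i/10), G_i = 10^(G_i,dB/10)
  Stage 1: F_1 = 10^(0.794/10) = 1.201, G_1 = 10^(−0.794/10) = 0.8329
  Stage 2: F_2 = 10^(8.40/10) = 6.918, G_2 = 10^(−8.06/10) = 0.1563
  Stage 3: F_3 = 10^(2.18/10) = 1.652, G_3 = 10^(34.0/10) = 2512
  Stage 4: F_4 = 10^(7.69/10) = 5.875, G_4 = 10^(12.0/10) = 15.85
Friis cascade:
  F = 1.201 + (6.918 − 1)/0.8329 + (1.652 − 1)/0.1302 + (5.875 − 1)/327.0 = 13.33
NF = 10 log₁₀(13.33) = 11.25 dB

11.25 dB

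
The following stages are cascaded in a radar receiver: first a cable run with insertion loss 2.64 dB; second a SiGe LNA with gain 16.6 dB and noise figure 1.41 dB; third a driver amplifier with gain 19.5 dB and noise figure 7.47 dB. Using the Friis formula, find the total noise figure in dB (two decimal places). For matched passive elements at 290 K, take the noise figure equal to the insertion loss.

4.35 dB

Convert to linear (a loss of L dB is a gain of −L dB): F_i = 10^(NF_i/10), G_i = 10^(G_i,dB/10)
  Stage 1: F_1 = 10^(2.64/10) = 1.837, G_1 = 10^(−2.64/10) = 0.5445
  Stage 2: F_2 = 10^(1.41/10) = 1.384, G_2 = 10^(16.6/10) = 45.71
  Stage 3: F_3 = 10^(7.47/10) = 5.585, G_3 = 10^(19.5/10) = 89.13
Friis cascade:
  F = 1.837 + (1.384 − 1)/0.5445 + (5.585 − 1)/24.89 = 2.725
NF = 10 log₁₀(2.725) = 4.35 dB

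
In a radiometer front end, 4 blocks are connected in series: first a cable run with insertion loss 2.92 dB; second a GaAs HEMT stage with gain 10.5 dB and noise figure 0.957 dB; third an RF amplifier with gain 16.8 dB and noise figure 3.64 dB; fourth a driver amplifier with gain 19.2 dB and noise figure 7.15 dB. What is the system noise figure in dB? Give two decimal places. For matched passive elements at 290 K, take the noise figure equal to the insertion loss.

4.29 dB

Convert to linear (a loss of L dB is a gain of −L dB): F_i = 10^(NF_i/10), G_i = 10^(G_i,dB/10)
  Stage 1: F_1 = 10^(2.92/10) = 1.959, G_1 = 10^(−2.92/10) = 0.5105
  Stage 2: F_2 = 10^(0.957/10) = 1.247, G_2 = 10^(10.5/10) = 11.22
  Stage 3: F_3 = 10^(3.64/10) = 2.312, G_3 = 10^(16.8/10) = 47.86
  Stage 4: F_4 = 10^(7.15/10) = 5.188, G_4 = 10^(19.2/10) = 83.18
Friis cascade:
  F = 1.959 + (1.247 − 1)/0.5105 + (2.312 − 1)/5.728 + (5.188 − 1)/274.2 = 2.686
NF = 10 log₁₀(2.686) = 4.29 dB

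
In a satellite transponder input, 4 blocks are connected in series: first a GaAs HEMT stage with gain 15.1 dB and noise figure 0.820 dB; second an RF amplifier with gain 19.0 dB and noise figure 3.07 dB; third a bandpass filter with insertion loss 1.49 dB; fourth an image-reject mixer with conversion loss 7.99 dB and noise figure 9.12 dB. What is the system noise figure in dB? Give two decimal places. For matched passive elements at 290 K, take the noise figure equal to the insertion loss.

Convert to linear (a loss of L dB is a gain of −L dB): F_i = 10^(NF_i/10), G_i = 10^(G_i,dB/10)
  Stage 1: F_1 = 10^(0.820/10) = 1.208, G_1 = 10^(15.1/10) = 32.36
  Stage 2: F_2 = 10^(3.07/10) = 2.028, G_2 = 10^(19.0/10) = 79.43
  Stage 3: F_3 = 10^(1.49/10) = 1.409, G_3 = 10^(−1.49/10) = 0.7096
  Stage 4: F_4 = 10^(9.12/10) = 8.166, G_4 = 10^(−7.99/10) = 0.1589
Friis cascade:
  F = 1.208 + (2.028 − 1)/32.36 + (1.409 − 1)/2570 + (8.166 − 1)/1824 = 1.244
NF = 10 log₁₀(1.244) = 0.95 dB

0.95 dB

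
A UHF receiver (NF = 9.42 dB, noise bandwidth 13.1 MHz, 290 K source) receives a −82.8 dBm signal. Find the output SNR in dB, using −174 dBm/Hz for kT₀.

Noise floor: N = −174 + 10 log₁₀(B) + NF
10 log₁₀(1.31×10⁷) = 71.17 dB
N = −174 + 71.17 + 9.42 = −93.41 dBm
SNR = P_sig − N = −82.8 − (−93.41) = 10.61 dB → 10.6 dB

10.6 dB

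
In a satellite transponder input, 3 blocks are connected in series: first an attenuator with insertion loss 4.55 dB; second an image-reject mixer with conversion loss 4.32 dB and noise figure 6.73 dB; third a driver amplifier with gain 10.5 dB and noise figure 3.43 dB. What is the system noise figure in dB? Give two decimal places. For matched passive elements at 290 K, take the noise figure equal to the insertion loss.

Convert to linear (a loss of L dB is a gain of −L dB): F_i = 10^(NF_i/10), G_i = 10^(G_i,dB/10)
  Stage 1: F_1 = 10^(4.55/10) = 2.851, G_1 = 10^(−4.55/10) = 0.3508
  Stage 2: F_2 = 10^(6.73/10) = 4.710, G_2 = 10^(−4.32/10) = 0.3698
  Stage 3: F_3 = 10^(3.43/10) = 2.203, G_3 = 10^(10.5/10) = 11.22
Friis cascade:
  F = 2.851 + (4.710 − 1)/0.3508 + (2.203 − 1)/0.1297 = 22.70
NF = 10 log₁₀(22.70) = 13.56 dB

13.56 dB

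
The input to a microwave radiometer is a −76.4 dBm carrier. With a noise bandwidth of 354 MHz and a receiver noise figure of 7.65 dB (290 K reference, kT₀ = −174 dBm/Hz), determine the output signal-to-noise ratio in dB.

Noise floor: N = −174 + 10 log₁₀(B) + NF
10 log₁₀(3.54×10⁸) = 85.49 dB
N = −174 + 85.49 + 7.65 = −80.86 dBm
SNR = P_sig − N = −76.4 − (−80.86) = 4.46 dB → 4.5 dB

4.5 dB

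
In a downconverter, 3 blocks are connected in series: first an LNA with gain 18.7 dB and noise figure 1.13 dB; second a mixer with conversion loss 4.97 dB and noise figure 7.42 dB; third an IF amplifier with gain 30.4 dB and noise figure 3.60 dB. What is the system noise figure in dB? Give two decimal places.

1.50 dB

Convert to linear (a loss of L dB is a gain of −L dB): F_i = 10^(NF_i/10), G_i = 10^(G_i,dB/10)
  Stage 1: F_1 = 10^(1.13/10) = 1.297, G_1 = 10^(18.7/10) = 74.13
  Stage 2: F_2 = 10^(7.42/10) = 5.521, G_2 = 10^(−4.97/10) = 0.3184
  Stage 3: F_3 = 10^(3.60/10) = 2.291, G_3 = 10^(30.4/10) = 1096
Friis cascade:
  F = 1.297 + (5.521 − 1)/74.13 + (2.291 − 1)/23.60 = 1.413
NF = 10 log₁₀(1.413) = 1.50 dB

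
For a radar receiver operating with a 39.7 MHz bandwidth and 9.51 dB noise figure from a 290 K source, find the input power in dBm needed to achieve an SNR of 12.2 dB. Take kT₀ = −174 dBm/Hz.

−76.3 dBm

Sensitivity = −174 + 10 log₁₀(B) + NF + SNR_min
= −174 + 75.99 + 9.51 + 12.2
= −76.30 dBm → −76.3 dBm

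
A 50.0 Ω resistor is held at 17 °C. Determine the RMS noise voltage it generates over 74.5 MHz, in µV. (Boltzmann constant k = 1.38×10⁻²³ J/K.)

7.72 µV

T = 17 °C + 273.15 = 290.15 K
V_n = √(4kTRB)
4kTRB = 4 × 1.38×10⁻²³ × 290.15 × 5.00×10¹ × 7.45×10⁷ = 5.97×10⁻¹¹ V²
V_n = √(5.97×10⁻¹¹) = 7.72×10⁻⁶ V = 7.72 µV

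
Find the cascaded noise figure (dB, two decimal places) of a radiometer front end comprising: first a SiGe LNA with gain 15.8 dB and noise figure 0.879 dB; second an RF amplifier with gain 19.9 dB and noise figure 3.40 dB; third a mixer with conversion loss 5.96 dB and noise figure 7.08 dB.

0.99 dB

Convert to linear (a loss of L dB is a gain of −L dB): F_i = 10^(NF_i/10), G_i = 10^(G_i,dB/10)
  Stage 1: F_1 = 10^(0.879/10) = 1.224, G_1 = 10^(15.8/10) = 38.02
  Stage 2: F_2 = 10^(3.40/10) = 2.188, G_2 = 10^(19.9/10) = 97.72
  Stage 3: F_3 = 10^(7.08/10) = 5.105, G_3 = 10^(−5.96/10) = 0.2535
Friis cascade:
  F = 1.224 + (2.188 − 1)/38.02 + (5.105 − 1)/3715 = 1.257
NF = 10 log₁₀(1.257) = 0.99 dB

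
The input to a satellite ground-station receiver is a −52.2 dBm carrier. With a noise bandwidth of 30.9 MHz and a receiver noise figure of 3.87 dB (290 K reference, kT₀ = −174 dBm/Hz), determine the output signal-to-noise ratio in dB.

43.0 dB

Noise floor: N = −174 + 10 log₁₀(B) + NF
10 log₁₀(3.09×10⁷) = 74.9 dB
N = −174 + 74.9 + 3.87 = −95.23 dBm
SNR = P_sig − N = −52.2 − (−95.23) = 43.03 dB → 43.0 dB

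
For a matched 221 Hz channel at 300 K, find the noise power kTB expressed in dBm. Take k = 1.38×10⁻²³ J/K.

P_n = kTB = 1.38×10⁻²³ × 300 × 2.21×10² = 9.15×10⁻¹⁹ W
In dBm: 10 log₁₀(9.15×10⁻¹⁹ / 10⁻³) = −150.4 dBm

−150.4 dBm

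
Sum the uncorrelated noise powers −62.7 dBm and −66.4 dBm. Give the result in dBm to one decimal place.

−61.2 dBm

Convert to linear, add, convert back:
P₁ = 5.37×10⁻¹⁰ W, P₂ = 2.29×10⁻¹⁰ W
P_tot = 7.66×10⁻¹⁰ W → 10 log₁₀(P_tot / 10⁻³) = −61.2 dBm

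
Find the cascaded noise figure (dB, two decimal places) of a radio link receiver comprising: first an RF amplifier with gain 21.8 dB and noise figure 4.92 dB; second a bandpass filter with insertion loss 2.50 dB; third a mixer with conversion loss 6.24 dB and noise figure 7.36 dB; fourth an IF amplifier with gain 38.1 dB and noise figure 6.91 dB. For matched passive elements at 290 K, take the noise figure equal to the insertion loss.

Convert to linear (a loss of L dB is a gain of −L dB): F_i = 10^(NF_i/10), G_i = 10^(G_i,dB/10)
  Stage 1: F_1 = 10^(4.92/10) = 3.105, G_1 = 10^(21.8/10) = 151.4
  Stage 2: F_2 = 10^(2.50/10) = 1.778, G_2 = 10^(−2.50/10) = 0.5623
  Stage 3: F_3 = 10^(7.36/10) = 5.445, G_3 = 10^(−6.24/10) = 0.2377
  Stage 4: F_4 = 10^(6.91/10) = 4.909, G_4 = 10^(38.1/10) = 6457
Friis cascade:
  F = 3.105 + (1.778 − 1)/151.4 + (5.445 − 1)/85.11 + (4.909 − 1)/20.23 = 3.355
NF = 10 log₁₀(3.355) = 5.26 dB

5.26 dB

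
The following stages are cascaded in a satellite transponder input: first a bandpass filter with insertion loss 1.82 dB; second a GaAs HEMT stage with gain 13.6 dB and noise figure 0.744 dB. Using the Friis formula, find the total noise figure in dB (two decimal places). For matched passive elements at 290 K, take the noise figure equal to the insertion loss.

Convert to linear (a loss of L dB is a gain of −L dB): F_i = 10^(NF_i/10), G_i = 10^(G_i,dB/10)
  Stage 1: F_1 = 10^(1.82/10) = 1.521, G_1 = 10^(−1.82/10) = 0.6577
  Stage 2: F_2 = 10^(0.744/10) = 1.187, G_2 = 10^(13.6/10) = 22.91
Friis cascade:
  F = 1.521 + (1.187 − 1)/0.6577 = 1.805
NF = 10 log₁₀(1.805) = 2.56 dB

2.56 dB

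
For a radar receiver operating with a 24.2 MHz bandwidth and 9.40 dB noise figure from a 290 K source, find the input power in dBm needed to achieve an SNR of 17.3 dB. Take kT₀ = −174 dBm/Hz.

−73.5 dBm

Sensitivity = −174 + 10 log₁₀(B) + NF + SNR_min
= −174 + 73.84 + 9.40 + 17.3
= −73.46 dBm → −73.5 dBm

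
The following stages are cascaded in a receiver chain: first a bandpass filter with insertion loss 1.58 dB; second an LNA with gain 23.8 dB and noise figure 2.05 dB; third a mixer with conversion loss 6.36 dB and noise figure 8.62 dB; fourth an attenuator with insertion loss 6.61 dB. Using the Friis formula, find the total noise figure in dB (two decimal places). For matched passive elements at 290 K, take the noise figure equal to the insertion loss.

Convert to linear (a loss of L dB is a gain of −L dB): F_i = 10^(NF_i/10), G_i = 10^(G_i,dB/10)
  Stage 1: F_1 = 10^(1.58/10) = 1.439, G_1 = 10^(−1.58/10) = 0.6950
  Stage 2: F_2 = 10^(2.05/10) = 1.603, G_2 = 10^(23.8/10) = 239.9
  Stage 3: F_3 = 10^(8.62/10) = 7.278, G_3 = 10^(−6.36/10) = 0.2312
  Stage 4: F_4 = 10^(6.61/10) = 4.581, G_4 = 10^(−6.61/10) = 0.2183
Friis cascade:
  F = 1.439 + (1.603 − 1)/0.6950 + (7.278 − 1)/166.7 + (4.581 − 1)/38.55 = 2.437
NF = 10 log₁₀(2.437) = 3.87 dB

3.87 dB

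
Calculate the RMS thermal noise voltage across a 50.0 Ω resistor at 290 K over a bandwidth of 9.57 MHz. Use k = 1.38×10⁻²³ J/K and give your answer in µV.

2.77 µV

V_n = √(4kTRB)
4kTRB = 4 × 1.38×10⁻²³ × 290 × 5.00×10¹ × 9.57×10⁶ = 7.66×10⁻¹² V²
V_n = √(7.66×10⁻¹²) = 2.77×10⁻⁶ V = 2.77 µV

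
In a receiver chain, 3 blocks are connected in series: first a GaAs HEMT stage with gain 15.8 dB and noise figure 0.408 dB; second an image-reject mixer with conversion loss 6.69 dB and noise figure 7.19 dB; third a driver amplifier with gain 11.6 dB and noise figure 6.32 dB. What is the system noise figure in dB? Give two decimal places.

Convert to linear (a loss of L dB is a gain of −L dB): F_i = 10^(NF_i/10), G_i = 10^(G_i,dB/10)
  Stage 1: F_1 = 10^(0.408/10) = 1.098, G_1 = 10^(15.8/10) = 38.02
  Stage 2: F_2 = 10^(7.19/10) = 5.236, G_2 = 10^(−6.69/10) = 0.2143
  Stage 3: F_3 = 10^(6.32/10) = 4.285, G_3 = 10^(11.6/10) = 14.45
Friis cascade:
  F = 1.098 + (5.236 − 1)/38.02 + (4.285 − 1)/8.147 = 1.613
NF = 10 log₁₀(1.613) = 2.08 dB

2.08 dB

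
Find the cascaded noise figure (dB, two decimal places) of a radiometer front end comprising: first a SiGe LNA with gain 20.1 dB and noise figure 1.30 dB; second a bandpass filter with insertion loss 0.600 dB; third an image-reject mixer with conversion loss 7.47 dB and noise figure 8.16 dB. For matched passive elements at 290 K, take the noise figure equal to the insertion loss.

Convert to linear (a loss of L dB is a gain of −L dB): F_i = 10^(NF_i/10), G_i = 10^(G_i,dB/10)
  Stage 1: F_1 = 10^(1.30/10) = 1.349, G_1 = 10^(20.1/10) = 102.3
  Stage 2: F_2 = 10^(0.600/10) = 1.148, G_2 = 10^(−0.600/10) = 0.8710
  Stage 3: F_3 = 10^(8.16/10) = 6.546, G_3 = 10^(−7.47/10) = 0.1791
Friis cascade:
  F = 1.349 + (1.148 − 1)/102.3 + (6.546 − 1)/89.13 = 1.413
NF = 10 log₁₀(1.413) = 1.50 dB

1.50 dB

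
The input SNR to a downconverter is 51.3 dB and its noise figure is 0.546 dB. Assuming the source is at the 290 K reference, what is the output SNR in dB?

By definition F = SNR_in/SNR_out, so in dB: SNR_out = SNR_in − NF
SNR_out = 51.3 − 0.546 = 50.754 dB

50.754 dB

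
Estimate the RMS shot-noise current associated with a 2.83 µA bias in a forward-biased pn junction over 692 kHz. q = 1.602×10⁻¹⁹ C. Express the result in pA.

792 pA

I_n = √(2qI·B)
2qI·B = 2 × 1.602×10⁻¹⁹ × 2.83×10⁻⁶ × 6.92×10⁵ = 6.27×10⁻¹⁹ A²
I_n = √(6.27×10⁻¹⁹) = 7.92×10⁻¹⁰ A = 792 pA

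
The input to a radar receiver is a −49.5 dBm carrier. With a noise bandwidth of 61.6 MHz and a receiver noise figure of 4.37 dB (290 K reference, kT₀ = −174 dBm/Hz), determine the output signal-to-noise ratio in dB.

42.2 dB

Noise floor: N = −174 + 10 log₁₀(B) + NF
10 log₁₀(6.16×10⁷) = 77.9 dB
N = −174 + 77.9 + 4.37 = −91.73 dBm
SNR = P_sig − N = −49.5 − (−91.73) = 42.23 dB → 42.2 dB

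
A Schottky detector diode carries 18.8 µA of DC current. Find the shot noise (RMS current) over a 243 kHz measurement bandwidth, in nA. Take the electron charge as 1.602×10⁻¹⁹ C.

I_n = √(2qI·B)
2qI·B = 2 × 1.602×10⁻¹⁹ × 1.88×10⁻⁵ × 2.43×10⁵ = 1.46×10⁻¹⁸ A²
I_n = √(1.46×10⁻¹⁸) = 1.21×10⁻⁹ A = 1.21 nA

1.21 nA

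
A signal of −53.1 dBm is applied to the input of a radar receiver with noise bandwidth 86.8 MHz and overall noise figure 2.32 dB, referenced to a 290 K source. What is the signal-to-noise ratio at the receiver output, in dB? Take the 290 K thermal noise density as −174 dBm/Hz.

39.2 dB

Noise floor: N = −174 + 10 log₁₀(B) + NF
10 log₁₀(8.68×10⁷) = 79.39 dB
N = −174 + 79.39 + 2.32 = −92.29 dBm
SNR = P_sig − N = −53.1 − (−92.29) = 39.19 dB → 39.2 dB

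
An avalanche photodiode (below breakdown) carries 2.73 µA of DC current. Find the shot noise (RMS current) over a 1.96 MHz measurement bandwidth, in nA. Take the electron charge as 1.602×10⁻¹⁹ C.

I_n = √(2qI·B)
2qI·B = 2 × 1.602×10⁻¹⁹ × 2.73×10⁻⁶ × 1.96×10⁶ = 1.71×10⁻¹⁸ A²
I_n = √(1.71×10⁻¹⁸) = 1.31×10⁻⁹ A = 1.31 nA

1.31 nA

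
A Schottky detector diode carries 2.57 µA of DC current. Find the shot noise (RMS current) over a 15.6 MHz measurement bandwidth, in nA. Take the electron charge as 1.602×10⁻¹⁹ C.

I_n = √(2qI·B)
2qI·B = 2 × 1.602×10⁻¹⁹ × 2.57×10⁻⁶ × 1.56×10⁷ = 1.28×10⁻¹⁷ A²
I_n = √(1.28×10⁻¹⁷) = 3.58×10⁻⁹ A = 3.58 nA

3.58 nA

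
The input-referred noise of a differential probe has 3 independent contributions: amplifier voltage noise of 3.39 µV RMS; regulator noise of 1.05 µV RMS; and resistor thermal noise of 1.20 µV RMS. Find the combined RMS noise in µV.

3.75 µV

Uncorrelated sources add in power (mean-square): V_tot = √(ΣV_i²)
V_tot = √[(3.39×10⁻⁶)² + (1.05×10⁻⁶)² + (1.20×10⁻⁶)²] = 3.75×10⁻⁶ V = 3.75 µV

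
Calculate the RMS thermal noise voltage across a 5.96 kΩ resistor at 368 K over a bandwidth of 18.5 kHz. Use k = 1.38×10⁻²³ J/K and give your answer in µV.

1.50 µV

V_n = √(4kTRB)
4kTRB = 4 × 1.38×10⁻²³ × 368 × 5.96×10³ × 1.85×10⁴ = 2.24×10⁻¹² V²
V_n = √(2.24×10⁻¹²) = 1.50×10⁻⁶ V = 1.50 µV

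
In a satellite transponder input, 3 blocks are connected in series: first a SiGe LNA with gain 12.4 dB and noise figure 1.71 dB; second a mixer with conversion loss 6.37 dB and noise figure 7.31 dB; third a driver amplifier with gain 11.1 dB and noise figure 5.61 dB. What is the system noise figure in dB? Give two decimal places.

3.79 dB

Convert to linear (a loss of L dB is a gain of −L dB): F_i = 10^(NF_i/10), G_i = 10^(G_i,dB/10)
  Stage 1: F_1 = 10^(1.71/10) = 1.483, G_1 = 10^(12.4/10) = 17.38
  Stage 2: F_2 = 10^(7.31/10) = 5.383, G_2 = 10^(−6.37/10) = 0.2307
  Stage 3: F_3 = 10^(5.61/10) = 3.639, G_3 = 10^(11.1/10) = 12.88
Friis cascade:
  F = 1.483 + (5.383 − 1)/17.38 + (3.639 − 1)/4.009 = 2.393
NF = 10 log₁₀(2.393) = 3.79 dB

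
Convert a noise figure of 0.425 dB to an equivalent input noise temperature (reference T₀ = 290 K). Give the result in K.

29.8 K

F = 10^(0.425/10) = 1.10281
T_e = (F − 1)·T₀ = (1.10281 − 1) × 290 = 29.8 K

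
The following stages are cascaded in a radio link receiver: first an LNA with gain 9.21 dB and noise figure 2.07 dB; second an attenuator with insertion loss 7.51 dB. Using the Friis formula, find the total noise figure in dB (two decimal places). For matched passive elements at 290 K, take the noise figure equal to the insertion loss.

3.36 dB

Convert to linear (a loss of L dB is a gain of −L dB): F_i = 10^(NF_i/10), G_i = 10^(G_i,dB/10)
  Stage 1: F_1 = 10^(2.07/10) = 1.611, G_1 = 10^(9.21/10) = 8.337
  Stage 2: F_2 = 10^(7.51/10) = 5.636, G_2 = 10^(−7.51/10) = 0.1774
Friis cascade:
  F = 1.611 + (5.636 − 1)/8.337 = 2.167
NF = 10 log₁₀(2.167) = 3.36 dB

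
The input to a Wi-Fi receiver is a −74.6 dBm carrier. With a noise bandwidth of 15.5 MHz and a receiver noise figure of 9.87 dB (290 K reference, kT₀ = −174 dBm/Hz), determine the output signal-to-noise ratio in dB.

17.6 dB

Noise floor: N = −174 + 10 log₁₀(B) + NF
10 log₁₀(1.55×10⁷) = 71.9 dB
N = −174 + 71.9 + 9.87 = −92.23 dBm
SNR = P_sig − N = −74.6 − (−92.23) = 17.63 dB → 17.6 dB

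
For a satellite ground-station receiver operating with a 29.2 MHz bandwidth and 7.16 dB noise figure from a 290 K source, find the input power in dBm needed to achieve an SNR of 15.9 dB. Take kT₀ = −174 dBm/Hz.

Sensitivity = −174 + 10 log₁₀(B) + NF + SNR_min
= −174 + 74.65 + 7.16 + 15.9
= −76.29 dBm → −76.3 dBm

−76.3 dBm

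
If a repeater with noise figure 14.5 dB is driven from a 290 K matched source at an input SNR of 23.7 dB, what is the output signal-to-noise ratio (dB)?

9.2 dB

By definition F = SNR_in/SNR_out, so in dB: SNR_out = SNR_in − NF
SNR_out = 23.7 − 14.5 = 9.2 dB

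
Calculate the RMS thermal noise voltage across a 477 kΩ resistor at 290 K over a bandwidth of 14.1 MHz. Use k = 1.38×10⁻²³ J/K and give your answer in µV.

V_n = √(4kTRB)
4kTRB = 4 × 1.38×10⁻²³ × 290 × 4.77×10⁵ × 1.41×10⁷ = 1.08×10⁻⁷ V²
V_n = √(1.08×10⁻⁷) = 3.28×10⁻⁴ V = 328 µV

328 µV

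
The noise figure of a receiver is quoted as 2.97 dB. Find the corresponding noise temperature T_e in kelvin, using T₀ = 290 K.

F = 10^(2.97/10) = 1.98153
T_e = (F − 1)·T₀ = (1.98153 − 1) × 290 = 285 K

285 K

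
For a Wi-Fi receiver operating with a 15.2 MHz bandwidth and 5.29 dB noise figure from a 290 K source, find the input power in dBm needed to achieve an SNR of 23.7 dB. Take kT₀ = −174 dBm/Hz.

−73.2 dBm

Sensitivity = −174 + 10 log₁₀(B) + NF + SNR_min
= −174 + 71.82 + 5.29 + 23.7
= −73.19 dBm → −73.2 dBm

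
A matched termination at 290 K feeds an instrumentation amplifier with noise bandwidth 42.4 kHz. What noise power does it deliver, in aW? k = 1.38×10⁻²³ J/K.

170 aW

P_n = kTB = 1.38×10⁻²³ × 290 × 4.24×10⁴ = 1.70×10⁻¹⁶ W = 170 aW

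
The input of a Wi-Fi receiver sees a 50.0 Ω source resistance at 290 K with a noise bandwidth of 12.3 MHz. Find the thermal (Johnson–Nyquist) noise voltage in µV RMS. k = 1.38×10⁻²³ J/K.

V_n = √(4kTRB)
4kTRB = 4 × 1.38×10⁻²³ × 290 × 5.00×10¹ × 1.23×10⁷ = 9.84×10⁻¹² V²
V_n = √(9.84×10⁻¹²) = 3.14×10⁻⁶ V = 3.14 µV

3.14 µV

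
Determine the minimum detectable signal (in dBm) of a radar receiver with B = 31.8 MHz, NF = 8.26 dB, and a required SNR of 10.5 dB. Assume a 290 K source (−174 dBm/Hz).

−80.2 dBm

Sensitivity = −174 + 10 log₁₀(B) + NF + SNR_min
= −174 + 75.02 + 8.26 + 10.5
= −80.22 dBm → −80.2 dBm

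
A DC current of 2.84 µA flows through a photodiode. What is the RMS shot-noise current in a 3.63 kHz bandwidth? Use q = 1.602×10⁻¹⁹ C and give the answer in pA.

57.5 pA

I_n = √(2qI·B)
2qI·B = 2 × 1.602×10⁻¹⁹ × 2.84×10⁻⁶ × 3.63×10³ = 3.30×10⁻²¹ A²
I_n = √(3.30×10⁻²¹) = 5.75×10⁻¹¹ A = 57.5 pA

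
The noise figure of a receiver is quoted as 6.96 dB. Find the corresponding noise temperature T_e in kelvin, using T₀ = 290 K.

F = 10^(6.96/10) = 4.96592
T_e = (F − 1)·T₀ = (4.96592 − 1) × 290 = 1150 K

1150 K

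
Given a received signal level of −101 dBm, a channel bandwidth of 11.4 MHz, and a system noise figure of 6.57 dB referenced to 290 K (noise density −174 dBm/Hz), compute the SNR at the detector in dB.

Noise floor: N = −174 + 10 log₁₀(B) + NF
10 log₁₀(1.14×10⁷) = 70.57 dB
N = −174 + 70.57 + 6.57 = −96.86 dBm
SNR = P_sig − N = −101 − (−96.86) = −4.14 dB → −4.1 dB

−4.1 dB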